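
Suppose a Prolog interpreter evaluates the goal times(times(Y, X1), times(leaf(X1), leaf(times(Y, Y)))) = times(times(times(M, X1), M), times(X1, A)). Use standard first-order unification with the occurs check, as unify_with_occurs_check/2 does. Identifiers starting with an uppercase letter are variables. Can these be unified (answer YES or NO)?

Decompose times/2: times(Y, X1) = times(times(M, X1), M),  times(leaf(X1), leaf(times(Y, Y))) = times(X1, A).
Decompose times/2: Y = times(M, X1),  X1 = M.
Bind Y := times(M, X1); substituting into the one remaining equation that mentions Y gives: times(leaf(X1), leaf(times(times(M, X1), times(M, X1)))) = times(X1, A).
Bind X1 := M; substituting into the remaining equation gives: times(leaf(M), leaf(times(times(M, M), times(M, M)))) = times(M, A). Substituting into the earlier binding gives Y := times(M, M).
Decompose times/2: leaf(M) = M,  leaf(times(times(M, M), times(M, M))) = A.
Occurs check fails: M occurs in leaf(M); the equation M = leaf(M) has no finite solution.

NO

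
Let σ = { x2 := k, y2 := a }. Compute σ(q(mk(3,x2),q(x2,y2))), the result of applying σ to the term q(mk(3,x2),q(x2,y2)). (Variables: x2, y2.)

Replace each occurrence of x2 with k.
Replace each occurrence of y2 with a.
Result: q(mk(3,k),q(k,a)).

q(mk(3,k),q(k,a))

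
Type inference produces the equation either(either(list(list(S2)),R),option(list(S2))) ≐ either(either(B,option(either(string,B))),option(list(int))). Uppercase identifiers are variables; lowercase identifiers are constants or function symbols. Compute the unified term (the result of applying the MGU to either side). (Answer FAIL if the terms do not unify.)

Decompose either/2: either(list(list(S2)),R) ≐ either(B,option(either(string,B))),  option(list(S2)) ≐ option(list(int)).
Decompose either/2: list(list(S2)) ≐ B,  R ≐ option(either(string,B)).
Bind B := list(list(S2)); substituting into the one remaining equation that mentions B gives: R ≐ option(either(string,list(list(S2)))).
Bind R := option(either(string,list(list(S2)))); no other remaining equation mentions R.
Decompose option/1: list(S2) ≐ list(int).
Decompose list/1: S2 ≐ int.
Bind S2 := int. Substituting into the earlier bindings gives B := list(list(int)), R := option(either(string,list(list(int)))).
Applying the MGU to either side gives either(either(list(list(int)),option(either(string,list(list(int))))),option(list(int))).

either(either(list(list(int)),option(either(string,list(list(int))))),option(list(int)))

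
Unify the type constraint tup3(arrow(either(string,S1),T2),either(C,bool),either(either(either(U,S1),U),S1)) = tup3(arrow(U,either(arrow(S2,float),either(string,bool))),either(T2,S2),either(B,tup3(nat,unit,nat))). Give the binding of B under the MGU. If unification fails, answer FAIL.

either(either(either(string,tup3(nat,unit,nat)),tup3(nat,unit,nat)),either(string,tup3(nat,unit,nat)))

Decompose tup3/3: arrow(either(string,S1),T2) = arrow(U,either(arrow(S2,float),either(string,bool))),  either(C,bool) = either(T2,S2),  either(either(either(U,S1),U),S1) = either(B,tup3(nat,unit,nat)).
Decompose arrow/2: either(string,S1) = U,  T2 = either(arrow(S2,float),either(string,bool)).
Bind U := either(string,S1); substituting into the one remaining equation that mentions U gives: either(either(either(either(string,S1),S1),either(string,S1)),S1) = either(B,tup3(nat,unit,nat)).
Bind T2 := either(arrow(S2,float),either(string,bool)); substituting into the one remaining equation that mentions T2 gives: either(C,bool) = either(either(arrow(S2,float),either(string,bool)),S2).
Decompose either/2: C = either(arrow(S2,float),either(string,bool)),  bool = S2.
Bind C := either(arrow(S2,float),either(string,bool)); no other remaining equation mentions C.
Bind S2 := bool; no other remaining equation mentions S2. Substituting into the earlier bindings gives T2 := either(arrow(bool,float),either(string,bool)), C := either(arrow(bool,float),either(string,bool)).
Decompose either/2: either(either(either(string,S1),S1),either(string,S1)) = B,  S1 = tup3(nat,unit,nat).
Bind B := either(either(either(string,S1),S1),either(string,S1)); no other remaining equation mentions B.
Bind S1 := tup3(nat,unit,nat). Substituting into the earlier bindings gives U := either(string,tup3(nat,unit,nat)), B := either(either(either(string,tup3(nat,unit,nat)),tup3(nat,unit,nat)),either(string,tup3(nat,unit,nat))).
MGU = { U -> either(string,tup3(nat,unit,nat)), T2 -> either(arrow(bool,float),either(string,bool)), C -> either(arrow(bool,float),either(string,bool)), S2 -> bool, B -> either(either(either(string,tup3(nat,unit,nat)),tup3(nat,unit,nat)),either(string,tup3(nat,unit,nat))), S1 -> tup3(nat,unit,nat) }, so B -> either(either(either(string,tup3(nat,unit,nat)),tup3(nat,unit,nat)),either(string,tup3(nat,unit,nat))).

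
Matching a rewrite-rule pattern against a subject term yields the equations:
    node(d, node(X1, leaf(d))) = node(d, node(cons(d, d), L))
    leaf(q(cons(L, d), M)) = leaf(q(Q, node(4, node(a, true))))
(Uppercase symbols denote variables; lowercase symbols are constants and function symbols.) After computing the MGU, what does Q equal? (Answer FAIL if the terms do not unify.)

cons(leaf(d), d)

Decompose node/2: d = d,  node(X1, leaf(d)) = node(cons(d, d), L).
Delete trivial equation d = d.
Decompose node/2: X1 = cons(d, d),  leaf(d) = L.
Bind X1 := cons(d, d); no other remaining equation mentions X1.
Bind L := leaf(d); substituting into the remaining equation gives: leaf(q(cons(leaf(d), d), M)) = leaf(q(Q, node(4, node(a, true)))).
Decompose leaf/1: q(cons(leaf(d), d), M) = q(Q, node(4, node(a, true))).
Decompose q/2: cons(leaf(d), d) = Q,  M = node(4, node(a, true)).
Bind Q := cons(leaf(d), d); no other remaining equation mentions Q.
Bind M := node(4, node(a, true)).
MGU = { X1 := cons(d, d), L := leaf(d), Q := cons(leaf(d), d), M := node(4, node(a, true)) }, so Q := cons(leaf(d), d).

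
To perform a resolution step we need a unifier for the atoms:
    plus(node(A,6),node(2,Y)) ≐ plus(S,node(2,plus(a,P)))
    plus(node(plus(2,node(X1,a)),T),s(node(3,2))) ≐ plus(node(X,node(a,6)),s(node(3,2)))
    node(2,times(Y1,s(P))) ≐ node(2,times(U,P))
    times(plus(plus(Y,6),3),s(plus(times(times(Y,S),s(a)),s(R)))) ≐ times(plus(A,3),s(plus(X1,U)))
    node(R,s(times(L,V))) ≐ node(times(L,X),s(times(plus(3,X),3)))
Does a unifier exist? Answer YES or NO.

NO

Decompose plus/2: node(A,6) ≐ S,  node(2,Y) ≐ node(2,plus(a,P)).
Bind S := node(A,6); substituting into the one remaining equation that mentions S gives: times(plus(plus(Y,6),3),s(plus(times(times(Y,node(A,6)),s(a)),s(R)))) ≐ times(plus(A,3),s(plus(X1,U))).
Decompose node/2: 2 ≐ 2,  Y ≐ plus(a,P).
Delete trivial equation 2 ≐ 2.
Bind Y := plus(a,P); substituting into the one remaining equation that mentions Y gives: times(plus(plus(plus(a,P),6),3),s(plus(times(times(plus(a,P),node(A,6)),s(a)),s(R)))) ≐ times(plus(A,3),s(plus(X1,U))).
Decompose plus/2: node(plus(2,node(X1,a)),T) ≐ node(X,node(a,6)),  s(node(3,2)) ≐ s(node(3,2)).
Decompose node/2: plus(2,node(X1,a)) ≐ X,  T ≐ node(a,6).
Bind X := plus(2,node(X1,a)); substituting into the one remaining equation that mentions X gives: node(R,s(times(L,V))) ≐ node(times(L,plus(2,node(X1,a))),s(times(plus(3,plus(2,node(X1,a))),3))).
Bind T := node(a,6); no other remaining equation mentions T.
Delete trivial equation s(node(3,2)) ≐ s(node(3,2)).
Decompose node/2: 2 ≐ 2,  times(Y1,s(P)) ≐ times(U,P).
Delete trivial equation 2 ≐ 2.
Decompose times/2: Y1 ≐ U,  s(P) ≐ P.
Bind Y1 := U; no other remaining equation mentions Y1.
Occurs check fails: P occurs in s(P); the equation P ≐ s(P) has no finite solution.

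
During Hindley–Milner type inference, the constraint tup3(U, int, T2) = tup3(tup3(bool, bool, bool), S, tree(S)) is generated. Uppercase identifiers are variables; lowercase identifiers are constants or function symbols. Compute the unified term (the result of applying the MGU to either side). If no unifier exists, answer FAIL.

tup3(tup3(bool, bool, bool), int, tree(int))

Decompose tup3/3: U = tup3(bool, bool, bool),  int = S,  T2 = tree(S).
Bind U := tup3(bool, bool, bool); no other remaining equation mentions U.
Bind S := int; substituting into the remaining equation gives: T2 = tree(int).
Bind T2 := tree(int).
Applying the MGU to either side gives tup3(tup3(bool, bool, bool), int, tree(int)).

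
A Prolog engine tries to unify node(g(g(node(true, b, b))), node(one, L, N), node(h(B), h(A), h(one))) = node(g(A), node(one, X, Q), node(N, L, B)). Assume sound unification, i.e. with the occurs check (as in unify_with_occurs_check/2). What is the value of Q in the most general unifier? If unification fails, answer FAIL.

h(h(one))

Decompose node/3: g(g(node(true, b, b))) = g(A),  node(one, L, N) = node(one, X, Q),  node(h(B), h(A), h(one)) = node(N, L, B).
Decompose g/1: g(node(true, b, b)) = A.
Bind A := g(node(true, b, b)); substituting into the one remaining equation that mentions A gives: node(h(B), h(g(node(true, b, b))), h(one)) = node(N, L, B).
Decompose node/3: one = one,  L = X,  N = Q.
Delete trivial equation one = one.
Bind L := X; substituting into the one remaining equation that mentions L gives: node(h(B), h(g(node(true, b, b))), h(one)) = node(N, X, B).
Bind N := Q; substituting into the remaining equation gives: node(h(B), h(g(node(true, b, b))), h(one)) = node(Q, X, B).
Decompose node/3: h(B) = Q,  h(g(node(true, b, b))) = X,  h(one) = B.
Bind Q := h(B); no other remaining equation mentions Q. Substituting into the earlier binding gives N := h(B).
Bind X := h(g(node(true, b, b))); no other remaining equation mentions X. Substituting into the earlier binding gives L := h(g(node(true, b, b))).
Bind B := h(one). Substituting into the earlier bindings gives N := h(h(one)), Q := h(h(one)).
MGU = { A -> g(node(true, b, b)), L -> h(g(node(true, b, b))), N -> h(h(one)), Q -> h(h(one)), X -> h(g(node(true, b, b))), B -> h(one) }, so Q -> h(h(one)).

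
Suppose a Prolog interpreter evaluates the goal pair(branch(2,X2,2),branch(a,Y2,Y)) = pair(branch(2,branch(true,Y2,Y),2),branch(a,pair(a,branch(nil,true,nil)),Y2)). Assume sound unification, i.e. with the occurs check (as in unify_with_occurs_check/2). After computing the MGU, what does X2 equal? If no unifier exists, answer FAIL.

Decompose pair/2: branch(2,X2,2) = branch(2,branch(true,Y2,Y),2),  branch(a,Y2,Y) = branch(a,pair(a,branch(nil,true,nil)),Y2).
Decompose branch/3: 2 = 2,  X2 = branch(true,Y2,Y),  2 = 2.
Delete trivial equation 2 = 2.
Bind X2 := branch(true,Y2,Y); no other remaining equation mentions X2.
Delete trivial equation 2 = 2.
Decompose branch/3: a = a,  Y2 = pair(a,branch(nil,true,nil)),  Y = Y2.
Delete trivial equation a = a.
Bind Y2 := pair(a,branch(nil,true,nil)); substituting into the remaining equation gives: Y = pair(a,branch(nil,true,nil)). Substituting into the earlier binding gives X2 := branch(true,pair(a,branch(nil,true,nil)),Y).
Bind Y := pair(a,branch(nil,true,nil)). Substituting into the earlier binding gives X2 := branch(true,pair(a,branch(nil,true,nil)),pair(a,branch(nil,true,nil))).
MGU = { X2 -> branch(true,pair(a,branch(nil,true,nil)),pair(a,branch(nil,true,nil))), Y2 -> pair(a,branch(nil,true,nil)), Y -> pair(a,branch(nil,true,nil)) }, so X2 -> branch(true,pair(a,branch(nil,true,nil)),pair(a,branch(nil,true,nil))).

branch(true,pair(a,branch(nil,true,nil)),pair(a,branch(nil,true,nil)))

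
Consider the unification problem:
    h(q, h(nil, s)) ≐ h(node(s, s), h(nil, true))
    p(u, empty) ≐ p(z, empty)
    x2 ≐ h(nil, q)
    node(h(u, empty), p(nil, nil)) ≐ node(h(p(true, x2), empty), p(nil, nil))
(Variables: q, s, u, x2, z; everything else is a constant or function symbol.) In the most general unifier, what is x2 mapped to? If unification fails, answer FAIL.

h(nil, node(true, true))

Decompose h/2: q ≐ node(s, s),  h(nil, s) ≐ h(nil, true).
Bind q := node(s, s); substituting into the one remaining equation that mentions q gives: x2 ≐ h(nil, node(s, s)).
Decompose h/2: nil ≐ nil,  s ≐ true.
Delete trivial equation nil ≐ nil.
Bind s := true; substituting into the one remaining equation that mentions s gives: x2 ≐ h(nil, node(true, true)). Substituting into the earlier binding gives q := node(true, true).
Decompose p/2: u ≐ z,  empty ≐ empty.
Bind u := z; substituting into the one remaining equation that mentions u gives: node(h(z, empty), p(nil, nil)) ≐ node(h(p(true, x2), empty), p(nil, nil)).
Delete trivial equation empty ≐ empty.
Bind x2 := h(nil, node(true, true)); substituting into the remaining equation gives: node(h(z, empty), p(nil, nil)) ≐ node(h(p(true, h(nil, node(true, true))), empty), p(nil, nil)).
Decompose node/2: h(z, empty) ≐ h(p(true, h(nil, node(true, true))), empty),  p(nil, nil) ≐ p(nil, nil).
Decompose h/2: z ≐ p(true, h(nil, node(true, true))),  empty ≐ empty.
Bind z := p(true, h(nil, node(true, true))); no other remaining equation mentions z. Substituting into the earlier binding gives u := p(true, h(nil, node(true, true))).
Delete trivial equation empty ≐ empty.
Delete trivial equation p(nil, nil) ≐ p(nil, nil).
MGU = { q ↦ node(true, true), s ↦ true, u ↦ p(true, h(nil, node(true, true))), x2 ↦ h(nil, node(true, true)), z ↦ p(true, h(nil, node(true, true))) }, so x2 ↦ h(nil, node(true, true)).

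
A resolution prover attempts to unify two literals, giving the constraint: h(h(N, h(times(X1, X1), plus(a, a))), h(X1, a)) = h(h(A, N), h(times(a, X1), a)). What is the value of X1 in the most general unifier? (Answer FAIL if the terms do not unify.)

Decompose h/2: h(N, h(times(X1, X1), plus(a, a))) = h(A, N),  h(X1, a) = h(times(a, X1), a).
Decompose h/2: N = A,  h(times(X1, X1), plus(a, a)) = N.
Bind N := A; substituting into the one remaining equation that mentions N gives: h(times(X1, X1), plus(a, a)) = A.
Bind A := h(times(X1, X1), plus(a, a)); no other remaining equation mentions A. Substituting into the earlier binding gives N := h(times(X1, X1), plus(a, a)).
Decompose h/2: X1 = times(a, X1),  a = a.
Occurs check fails: X1 occurs in times(a, X1); the equation X1 = times(a, X1) has no finite solution.

FAIL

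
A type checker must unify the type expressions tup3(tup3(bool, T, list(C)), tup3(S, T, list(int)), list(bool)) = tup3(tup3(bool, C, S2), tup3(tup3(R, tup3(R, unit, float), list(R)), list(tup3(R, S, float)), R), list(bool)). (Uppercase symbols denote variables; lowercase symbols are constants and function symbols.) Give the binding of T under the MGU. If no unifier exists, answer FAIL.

list(tup3(list(int), tup3(list(int), tup3(list(int), unit, float), list(list(int))), float))

Decompose tup3/3: tup3(bool, T, list(C)) = tup3(bool, C, S2),  tup3(S, T, list(int)) = tup3(tup3(R, tup3(R, unit, float), list(R)), list(tup3(R, S, float)), R),  list(bool) = list(bool).
Decompose tup3/3: bool = bool,  T = C,  list(C) = S2.
Delete trivial equation bool = bool.
Bind T := C; substituting into the one remaining equation that mentions T gives: tup3(S, C, list(int)) = tup3(tup3(R, tup3(R, unit, float), list(R)), list(tup3(R, S, float)), R).
Bind S2 := list(C); no other remaining equation mentions S2.
Decompose tup3/3: S = tup3(R, tup3(R, unit, float), list(R)),  C = list(tup3(R, S, float)),  list(int) = R.
Bind S := tup3(R, tup3(R, unit, float), list(R)); substituting into the one remaining equation that mentions S gives: C = list(tup3(R, tup3(R, tup3(R, unit, float), list(R)), float)).
Bind C := list(tup3(R, tup3(R, tup3(R, unit, float), list(R)), float)); no other remaining equation mentions C. Substituting into the earlier bindings gives T := list(tup3(R, tup3(R, tup3(R, unit, float), list(R)), float)), S2 := list(list(tup3(R, tup3(R, tup3(R, unit, float), list(R)), float))).
Bind R := list(int); no other remaining equation mentions R. Substituting into the earlier bindings gives T := list(tup3(list(int), tup3(list(int), tup3(list(int), unit, float), list(list(int))), float)), S2 := list(list(tup3(list(int), tup3(list(int), tup3(list(int), unit, float), list(list(int))), float))), S := tup3(list(int), tup3(list(int), unit, float), list(list(int))), C := list(tup3(list(int), tup3(list(int), tup3(list(int), unit, float), list(list(int))), float)).
Delete trivial equation list(bool) = list(bool).
MGU = { T := list(tup3(list(int), tup3(list(int), tup3(list(int), unit, float), list(list(int))), float)), S2 := list(list(tup3(list(int), tup3(list(int), tup3(list(int), unit, float), list(list(int))), float))), S := tup3(list(int), tup3(list(int), unit, float), list(list(int))), C := list(tup3(list(int), tup3(list(int), tup3(list(int), unit, float), list(list(int))), float)), R := list(int) }, so T := list(tup3(list(int), tup3(list(int), tup3(list(int), unit, float), list(list(int))), float)).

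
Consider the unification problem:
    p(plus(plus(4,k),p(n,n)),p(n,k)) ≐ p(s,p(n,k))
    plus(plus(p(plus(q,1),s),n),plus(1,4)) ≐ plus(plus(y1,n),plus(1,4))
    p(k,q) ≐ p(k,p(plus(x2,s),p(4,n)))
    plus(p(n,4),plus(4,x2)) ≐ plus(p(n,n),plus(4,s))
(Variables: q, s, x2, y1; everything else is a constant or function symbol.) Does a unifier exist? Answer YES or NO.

NO

Decompose p/2: plus(plus(4,k),p(n,n)) ≐ s,  p(n,k) ≐ p(n,k).
Bind s := plus(plus(4,k),p(n,n)); substituting into the 3 remaining equations that mention s gives: plus(plus(p(plus(q,1),plus(plus(4,k),p(n,n))),n),plus(1,4)) ≐ plus(plus(y1,n),plus(1,4)),  p(k,q) ≐ p(k,p(plus(x2,plus(plus(4,k),p(n,n))),p(4,n))),  plus(p(n,4),plus(4,x2)) ≐ plus(p(n,n),plus(4,plus(plus(4,k),p(n,n)))).
Delete trivial equation p(n,k) ≐ p(n,k).
Decompose plus/2: plus(p(plus(q,1),plus(plus(4,k),p(n,n))),n) ≐ plus(y1,n),  plus(1,4) ≐ plus(1,4).
Decompose plus/2: p(plus(q,1),plus(plus(4,k),p(n,n))) ≐ y1,  n ≐ n.
Bind y1 := p(plus(q,1),plus(plus(4,k),p(n,n))); no other remaining equation mentions y1.
Delete trivial equation n ≐ n.
Delete trivial equation plus(1,4) ≐ plus(1,4).
Decompose p/2: k ≐ k,  q ≐ p(plus(x2,plus(plus(4,k),p(n,n))),p(4,n)).
Delete trivial equation k ≐ k.
Bind q := p(plus(x2,plus(plus(4,k),p(n,n))),p(4,n)); no other remaining equation mentions q. Substituting into the earlier binding gives y1 := p(plus(p(plus(x2,plus(plus(4,k),p(n,n))),p(4,n)),1),plus(plus(4,k),p(n,n))).
Decompose plus/2: p(n,4) ≐ p(n,n),  plus(4,x2) ≐ plus(4,plus(plus(4,k),p(n,n))).
Decompose p/2: n ≐ n,  4 ≐ n.
Delete trivial equation n ≐ n.
Clash: constants 4 and n differ; no unifier exists.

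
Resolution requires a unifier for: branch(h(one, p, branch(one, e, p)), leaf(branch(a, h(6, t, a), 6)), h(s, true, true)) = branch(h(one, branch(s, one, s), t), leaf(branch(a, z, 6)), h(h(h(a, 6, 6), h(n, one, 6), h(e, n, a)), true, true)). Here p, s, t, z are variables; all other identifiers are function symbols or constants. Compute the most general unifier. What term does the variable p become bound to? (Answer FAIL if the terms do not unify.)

Decompose branch/3: h(one, p, branch(one, e, p)) = h(one, branch(s, one, s), t),  leaf(branch(a, h(6, t, a), 6)) = leaf(branch(a, z, 6)),  h(s, true, true) = h(h(h(a, 6, 6), h(n, one, 6), h(e, n, a)), true, true).
Decompose h/3: one = one,  p = branch(s, one, s),  branch(one, e, p) = t.
Delete trivial equation one = one.
Bind p := branch(s, one, s); substituting into the one remaining equation that mentions p gives: branch(one, e, branch(s, one, s)) = t.
Bind t := branch(one, e, branch(s, one, s)); substituting into the one remaining equation that mentions t gives: leaf(branch(a, h(6, branch(one, e, branch(s, one, s)), a), 6)) = leaf(branch(a, z, 6)).
Decompose leaf/1: branch(a, h(6, branch(one, e, branch(s, one, s)), a), 6) = branch(a, z, 6).
Decompose branch/3: a = a,  h(6, branch(one, e, branch(s, one, s)), a) = z,  6 = 6.
Delete trivial equation a = a.
Bind z := h(6, branch(one, e, branch(s, one, s)), a); no other remaining equation mentions z.
Delete trivial equation 6 = 6.
Decompose h/3: s = h(h(a, 6, 6), h(n, one, 6), h(e, n, a)),  true = true,  true = true.
Bind s := h(h(a, 6, 6), h(n, one, 6), h(e, n, a)); no other remaining equation mentions s. Substituting into the earlier bindings gives p := branch(h(h(a, 6, 6), h(n, one, 6), h(e, n, a)), one, h(h(a, 6, 6), h(n, one, 6), h(e, n, a))), t := branch(one, e, branch(h(h(a, 6, 6), h(n, one, 6), h(e, n, a)), one, h(h(a, 6, 6), h(n, one, 6), h(e, n, a)))), z := h(6, branch(one, e, branch(h(h(a, 6, 6), h(n, one, 6), h(e, n, a)), one, h(h(a, 6, 6), h(n, one, 6), h(e, n, a)))), a).
Delete trivial equation true = true.
Delete trivial equation true = true.
MGU = { p -> branch(h(h(a, 6, 6), h(n, one, 6), h(e, n, a)), one, h(h(a, 6, 6), h(n, one, 6), h(e, n, a))), t -> branch(one, e, branch(h(h(a, 6, 6), h(n, one, 6), h(e, n, a)), one, h(h(a, 6, 6), h(n, one, 6), h(e, n, a)))), z -> h(6, branch(one, e, branch(h(h(a, 6, 6), h(n, one, 6), h(e, n, a)), one, h(h(a, 6, 6), h(n, one, 6), h(e, n, a)))), a), s -> h(h(a, 6, 6), h(n, one, 6), h(e, n, a)) }, so p -> branch(h(h(a, 6, 6), h(n, one, 6), h(e, n, a)), one, h(h(a, 6, 6), h(n, one, 6), h(e, n, a))).

branch(h(h(a, 6, 6), h(n, one, 6), h(e, n, a)), one, h(h(a, 6, 6), h(n, one, 6), h(e, n, a)))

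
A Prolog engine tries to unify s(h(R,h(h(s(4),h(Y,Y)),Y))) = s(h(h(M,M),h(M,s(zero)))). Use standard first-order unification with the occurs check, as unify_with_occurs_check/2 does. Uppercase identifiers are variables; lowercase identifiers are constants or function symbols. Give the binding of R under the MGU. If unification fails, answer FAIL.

h(h(s(4),h(s(zero),s(zero))),h(s(4),h(s(zero),s(zero))))

Decompose s/1: h(R,h(h(s(4),h(Y,Y)),Y)) = h(h(M,M),h(M,s(zero))).
Decompose h/2: R = h(M,M),  h(h(s(4),h(Y,Y)),Y) = h(M,s(zero)).
Bind R := h(M,M); no other remaining equation mentions R.
Decompose h/2: h(s(4),h(Y,Y)) = M,  Y = s(zero).
Bind M := h(s(4),h(Y,Y)); no other remaining equation mentions M. Substituting into the earlier binding gives R := h(h(s(4),h(Y,Y)),h(s(4),h(Y,Y))).
Bind Y := s(zero). Substituting into the earlier bindings gives R := h(h(s(4),h(s(zero),s(zero))),h(s(4),h(s(zero),s(zero)))), M := h(s(4),h(s(zero),s(zero))).
MGU = { R -> h(h(s(4),h(s(zero),s(zero))),h(s(4),h(s(zero),s(zero)))), M -> h(s(4),h(s(zero),s(zero))), Y -> s(zero) }, so R -> h(h(s(4),h(s(zero),s(zero))),h(s(4),h(s(zero),s(zero)))).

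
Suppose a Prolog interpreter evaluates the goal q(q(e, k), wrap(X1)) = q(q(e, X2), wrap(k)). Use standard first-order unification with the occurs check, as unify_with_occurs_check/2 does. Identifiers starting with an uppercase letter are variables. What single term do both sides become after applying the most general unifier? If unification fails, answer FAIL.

q(q(e, k), wrap(k))

Decompose q/2: q(e, k) = q(e, X2),  wrap(X1) = wrap(k).
Decompose q/2: e = e,  k = X2.
Delete trivial equation e = e.
Bind X2 := k; no other remaining equation mentions X2.
Decompose wrap/1: X1 = k.
Bind X1 := k.
Applying the MGU to either side gives q(q(e, k), wrap(k)).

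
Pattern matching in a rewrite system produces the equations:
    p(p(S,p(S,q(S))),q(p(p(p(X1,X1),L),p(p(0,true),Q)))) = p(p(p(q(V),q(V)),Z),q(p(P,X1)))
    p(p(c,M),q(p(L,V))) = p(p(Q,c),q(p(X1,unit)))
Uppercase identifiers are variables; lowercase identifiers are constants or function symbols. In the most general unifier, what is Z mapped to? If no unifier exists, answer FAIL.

Decompose p/2: p(S,p(S,q(S))) = p(p(q(V),q(V)),Z),  q(p(p(p(X1,X1),L),p(p(0,true),Q))) = q(p(P,X1)).
Decompose p/2: S = p(q(V),q(V)),  p(S,q(S)) = Z.
Bind S := p(q(V),q(V)); substituting into the one remaining equation that mentions S gives: p(p(q(V),q(V)),q(p(q(V),q(V)))) = Z.
Bind Z := p(p(q(V),q(V)),q(p(q(V),q(V)))); no other remaining equation mentions Z.
Decompose q/1: p(p(p(X1,X1),L),p(p(0,true),Q)) = p(P,X1).
Decompose p/2: p(p(X1,X1),L) = P,  p(p(0,true),Q) = X1.
Bind P := p(p(X1,X1),L); no other remaining equation mentions P.
Bind X1 := p(p(0,true),Q); substituting into the remaining equation gives: p(p(c,M),q(p(L,V))) = p(p(Q,c),q(p(p(p(0,true),Q),unit))). Substituting into the earlier binding gives P := p(p(p(p(0,true),Q),p(p(0,true),Q)),L).
Decompose p/2: p(c,M) = p(Q,c),  q(p(L,V)) = q(p(p(p(0,true),Q),unit)).
Decompose p/2: c = Q,  M = c.
Bind Q := c; substituting into the one remaining equation that mentions Q gives: q(p(L,V)) = q(p(p(p(0,true),c),unit)). Substituting into the earlier bindings gives P := p(p(p(p(0,true),c),p(p(0,true),c)),L), X1 := p(p(0,true),c).
Bind M := c; no other remaining equation mentions M.
Decompose q/1: p(L,V) = p(p(p(0,true),c),unit).
Decompose p/2: L = p(p(0,true),c),  V = unit.
Bind L := p(p(0,true),c); no other remaining equation mentions L. Substituting into the earlier binding gives P := p(p(p(p(0,true),c),p(p(0,true),c)),p(p(0,true),c)).
Bind V := unit. Substituting into the earlier bindings gives S := p(q(unit),q(unit)), Z := p(p(q(unit),q(unit)),q(p(q(unit),q(unit)))).
MGU = { S ↦ p(q(unit),q(unit)), Z ↦ p(p(q(unit),q(unit)),q(p(q(unit),q(unit)))), P ↦ p(p(p(p(0,true),c),p(p(0,true),c)),p(p(0,true),c)), X1 ↦ p(p(0,true),c), Q ↦ c, M ↦ c, L ↦ p(p(0,true),c), V ↦ unit }, so Z ↦ p(p(q(unit),q(unit)),q(p(q(unit),q(unit)))).

p(p(q(unit),q(unit)),q(p(q(unit),q(unit))))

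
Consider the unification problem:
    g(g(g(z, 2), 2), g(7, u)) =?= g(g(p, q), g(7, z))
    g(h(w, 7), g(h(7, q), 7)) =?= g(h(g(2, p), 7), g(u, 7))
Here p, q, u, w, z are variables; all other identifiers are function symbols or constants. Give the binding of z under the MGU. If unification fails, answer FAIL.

Decompose g/2: g(g(z, 2), 2) =?= g(p, q),  g(7, u) =?= g(7, z).
Decompose g/2: g(z, 2) =?= p,  2 =?= q.
Bind p := g(z, 2); substituting into the one remaining equation that mentions p gives: g(h(w, 7), g(h(7, q), 7)) =?= g(h(g(2, g(z, 2)), 7), g(u, 7)).
Bind q := 2; substituting into the one remaining equation that mentions q gives: g(h(w, 7), g(h(7, 2), 7)) =?= g(h(g(2, g(z, 2)), 7), g(u, 7)).
Decompose g/2: 7 =?= 7,  u =?= z.
Delete trivial equation 7 =?= 7.
Bind u := z; substituting into the remaining equation gives: g(h(w, 7), g(h(7, 2), 7)) =?= g(h(g(2, g(z, 2)), 7), g(z, 7)).
Decompose g/2: h(w, 7) =?= h(g(2, g(z, 2)), 7),  g(h(7, 2), 7) =?= g(z, 7).
Decompose h/2: w =?= g(2, g(z, 2)),  7 =?= 7.
Bind w := g(2, g(z, 2)); no other remaining equation mentions w.
Delete trivial equation 7 =?= 7.
Decompose g/2: h(7, 2) =?= z,  7 =?= 7.
Bind z := h(7, 2); no other remaining equation mentions z. Substituting into the earlier bindings gives p := g(h(7, 2), 2), u := h(7, 2), w := g(2, g(h(7, 2), 2)).
Delete trivial equation 7 =?= 7.
MGU = { p := g(h(7, 2), 2), q := 2, u := h(7, 2), w := g(2, g(h(7, 2), 2)), z := h(7, 2) }, so z := h(7, 2).

h(7, 2)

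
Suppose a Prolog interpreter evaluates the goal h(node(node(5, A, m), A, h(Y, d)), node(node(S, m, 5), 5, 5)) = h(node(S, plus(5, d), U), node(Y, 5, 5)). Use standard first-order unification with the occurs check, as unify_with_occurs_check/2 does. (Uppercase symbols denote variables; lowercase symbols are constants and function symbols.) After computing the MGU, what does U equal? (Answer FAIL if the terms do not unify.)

h(node(node(5, plus(5, d), m), m, 5), d)

Decompose h/2: node(node(5, A, m), A, h(Y, d)) = node(S, plus(5, d), U),  node(node(S, m, 5), 5, 5) = node(Y, 5, 5).
Decompose node/3: node(5, A, m) = S,  A = plus(5, d),  h(Y, d) = U.
Bind S := node(5, A, m); substituting into the one remaining equation that mentions S gives: node(node(node(5, A, m), m, 5), 5, 5) = node(Y, 5, 5).
Bind A := plus(5, d); substituting into the one remaining equation that mentions A gives: node(node(node(5, plus(5, d), m), m, 5), 5, 5) = node(Y, 5, 5). Substituting into the earlier binding gives S := node(5, plus(5, d), m).
Bind U := h(Y, d); no other remaining equation mentions U.
Decompose node/3: node(node(5, plus(5, d), m), m, 5) = Y,  5 = 5,  5 = 5.
Bind Y := node(node(5, plus(5, d), m), m, 5); no other remaining equation mentions Y. Substituting into the earlier binding gives U := h(node(node(5, plus(5, d), m), m, 5), d).
Delete trivial equation 5 = 5.
Delete trivial equation 5 = 5.
MGU = { S -> node(5, plus(5, d), m), A -> plus(5, d), U -> h(node(node(5, plus(5, d), m), m, 5), d), Y -> node(node(5, plus(5, d), m), m, 5) }, so U -> h(node(node(5, plus(5, d), m), m, 5), d).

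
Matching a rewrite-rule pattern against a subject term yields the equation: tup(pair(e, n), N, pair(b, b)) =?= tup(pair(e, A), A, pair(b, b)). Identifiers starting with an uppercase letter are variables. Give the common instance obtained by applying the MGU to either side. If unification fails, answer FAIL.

tup(pair(e, n), n, pair(b, b))

Decompose tup/3: pair(e, n) =?= pair(e, A),  N =?= A,  pair(b, b) =?= pair(b, b).
Decompose pair/2: e =?= e,  n =?= A.
Delete trivial equation e =?= e.
Bind A := n; substituting into the one remaining equation that mentions A gives: N =?= n.
Bind N := n; no other remaining equation mentions N.
Delete trivial equation pair(b, b) =?= pair(b, b).
Applying the MGU to either side gives tup(pair(e, n), n, pair(b, b)).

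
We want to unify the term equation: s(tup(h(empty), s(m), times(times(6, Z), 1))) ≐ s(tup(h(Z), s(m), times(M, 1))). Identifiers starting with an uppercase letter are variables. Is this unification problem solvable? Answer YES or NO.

Decompose s/1: tup(h(empty), s(m), times(times(6, Z), 1)) ≐ tup(h(Z), s(m), times(M, 1)).
Decompose tup/3: h(empty) ≐ h(Z),  s(m) ≐ s(m),  times(times(6, Z), 1) ≐ times(M, 1).
Decompose h/1: empty ≐ Z.
Bind Z := empty; substituting into the one remaining equation that mentions Z gives: times(times(6, empty), 1) ≐ times(M, 1).
Delete trivial equation s(m) ≐ s(m).
Decompose times/2: times(6, empty) ≐ M,  1 ≐ 1.
Bind M := times(6, empty); no other remaining equation mentions M.
Delete trivial equation 1 ≐ 1.
No equations remain and no clash or occurs-check failure arose, so a unifier exists.

YES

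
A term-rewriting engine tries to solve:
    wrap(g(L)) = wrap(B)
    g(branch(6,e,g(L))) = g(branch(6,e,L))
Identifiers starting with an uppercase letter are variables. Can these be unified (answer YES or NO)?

NO

Decompose wrap/1: g(L) = B.
Bind B := g(L); no other remaining equation mentions B.
Decompose g/1: branch(6,e,g(L)) = branch(6,e,L).
Decompose branch/3: 6 = 6,  e = e,  g(L) = L.
Delete trivial equation 6 = 6.
Delete trivial equation e = e.
Occurs check fails: L occurs in g(L); the equation L = g(L) has no finite solution.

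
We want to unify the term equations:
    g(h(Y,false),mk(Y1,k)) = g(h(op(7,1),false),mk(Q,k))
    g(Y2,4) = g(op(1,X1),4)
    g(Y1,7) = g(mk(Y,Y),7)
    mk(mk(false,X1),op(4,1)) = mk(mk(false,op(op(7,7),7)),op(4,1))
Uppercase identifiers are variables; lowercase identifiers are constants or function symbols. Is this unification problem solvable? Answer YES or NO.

YES

Decompose g/2: h(Y,false) = h(op(7,1),false),  mk(Y1,k) = mk(Q,k).
Decompose h/2: Y = op(7,1),  false = false.
Bind Y := op(7,1); substituting into the one remaining equation that mentions Y gives: g(Y1,7) = g(mk(op(7,1),op(7,1)),7).
Delete trivial equation false = false.
Decompose mk/2: Y1 = Q,  k = k.
Bind Y1 := Q; substituting into the one remaining equation that mentions Y1 gives: g(Q,7) = g(mk(op(7,1),op(7,1)),7).
Delete trivial equation k = k.
Decompose g/2: Y2 = op(1,X1),  4 = 4.
Bind Y2 := op(1,X1); no other remaining equation mentions Y2.
Delete trivial equation 4 = 4.
Decompose g/2: Q = mk(op(7,1),op(7,1)),  7 = 7.
Bind Q := mk(op(7,1),op(7,1)); no other remaining equation mentions Q. Substituting into the earlier binding gives Y1 := mk(op(7,1),op(7,1)).
Delete trivial equation 7 = 7.
Decompose mk/2: mk(false,X1) = mk(false,op(op(7,7),7)),  op(4,1) = op(4,1).
Decompose mk/2: false = false,  X1 = op(op(7,7),7).
Delete trivial equation false = false.
Bind X1 := op(op(7,7),7); no other remaining equation mentions X1. Substituting into the earlier binding gives Y2 := op(1,op(op(7,7),7)).
Delete trivial equation op(4,1) = op(4,1).
No equations remain and no clash or occurs-check failure arose, so a unifier exists.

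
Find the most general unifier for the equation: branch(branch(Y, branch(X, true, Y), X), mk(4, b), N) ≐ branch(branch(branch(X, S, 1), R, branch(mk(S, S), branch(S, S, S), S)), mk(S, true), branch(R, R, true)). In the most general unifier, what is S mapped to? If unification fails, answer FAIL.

FAIL

Decompose branch/3: branch(Y, branch(X, true, Y), X) ≐ branch(branch(X, S, 1), R, branch(mk(S, S), branch(S, S, S), S)),  mk(4, b) ≐ mk(S, true),  N ≐ branch(R, R, true).
Decompose branch/3: Y ≐ branch(X, S, 1),  branch(X, true, Y) ≐ R,  X ≐ branch(mk(S, S), branch(S, S, S), S).
Bind Y := branch(X, S, 1); substituting into the one remaining equation that mentions Y gives: branch(X, true, branch(X, S, 1)) ≐ R.
Bind R := branch(X, true, branch(X, S, 1)); substituting into the one remaining equation that mentions R gives: N ≐ branch(branch(X, true, branch(X, S, 1)), branch(X, true, branch(X, S, 1)), true).
Bind X := branch(mk(S, S), branch(S, S, S), S); substituting into the one remaining equation that mentions X gives: N ≐ branch(branch(branch(mk(S, S), branch(S, S, S), S), true, branch(branch(mk(S, S), branch(S, S, S), S), S, 1)), branch(branch(mk(S, S), branch(S, S, S), S), true, branch(branch(mk(S, S), branch(S, S, S), S), S, 1)), true). Substituting into the earlier bindings gives Y := branch(branch(mk(S, S), branch(S, S, S), S), S, 1), R := branch(branch(mk(S, S), branch(S, S, S), S), true, branch(branch(mk(S, S), branch(S, S, S), S), S, 1)).
Decompose mk/2: 4 ≐ S,  b ≐ true.
Bind S := 4; substituting into the one remaining equation that mentions S gives: N ≐ branch(branch(branch(mk(4, 4), branch(4, 4, 4), 4), true, branch(branch(mk(4, 4), branch(4, 4, 4), 4), 4, 1)), branch(branch(mk(4, 4), branch(4, 4, 4), 4), true, branch(branch(mk(4, 4), branch(4, 4, 4), 4), 4, 1)), true). Substituting into the earlier bindings gives Y := branch(branch(mk(4, 4), branch(4, 4, 4), 4), 4, 1), R := branch(branch(mk(4, 4), branch(4, 4, 4), 4), true, branch(branch(mk(4, 4), branch(4, 4, 4), 4), 4, 1)), X := branch(mk(4, 4), branch(4, 4, 4), 4).
Clash: constants b and true differ; no unifier exists.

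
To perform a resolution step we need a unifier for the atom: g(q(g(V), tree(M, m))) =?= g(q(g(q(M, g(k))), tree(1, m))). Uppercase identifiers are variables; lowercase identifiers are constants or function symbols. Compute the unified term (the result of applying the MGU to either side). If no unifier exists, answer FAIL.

Decompose g/1: q(g(V), tree(M, m)) =?= q(g(q(M, g(k))), tree(1, m)).
Decompose q/2: g(V) =?= g(q(M, g(k))),  tree(M, m) =?= tree(1, m).
Decompose g/1: V =?= q(M, g(k)).
Bind V := q(M, g(k)); no other remaining equation mentions V.
Decompose tree/2: M =?= 1,  m =?= m.
Bind M := 1; no other remaining equation mentions M. Substituting into the earlier binding gives V := q(1, g(k)).
Delete trivial equation m =?= m.
Applying the MGU to either side gives g(q(g(q(1, g(k))), tree(1, m))).

g(q(g(q(1, g(k))), tree(1, m)))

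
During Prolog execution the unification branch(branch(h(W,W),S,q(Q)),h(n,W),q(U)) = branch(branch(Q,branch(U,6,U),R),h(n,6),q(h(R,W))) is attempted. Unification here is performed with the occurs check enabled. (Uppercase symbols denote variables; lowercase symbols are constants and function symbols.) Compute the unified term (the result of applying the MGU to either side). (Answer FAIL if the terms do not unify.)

branch(branch(h(6,6),branch(h(q(h(6,6)),6),6,h(q(h(6,6)),6)),q(h(6,6))),h(n,6),q(h(q(h(6,6)),6)))

Decompose branch/3: branch(h(W,W),S,q(Q)) = branch(Q,branch(U,6,U),R),  h(n,W) = h(n,6),  q(U) = q(h(R,W)).
Decompose branch/3: h(W,W) = Q,  S = branch(U,6,U),  q(Q) = R.
Bind Q := h(W,W); substituting into the one remaining equation that mentions Q gives: q(h(W,W)) = R.
Bind S := branch(U,6,U); no other remaining equation mentions S.
Bind R := q(h(W,W)); substituting into the one remaining equation that mentions R gives: q(U) = q(h(q(h(W,W)),W)).
Decompose h/2: n = n,  W = 6.
Delete trivial equation n = n.
Bind W := 6; substituting into the remaining equation gives: q(U) = q(h(q(h(6,6)),6)). Substituting into the earlier bindings gives Q := h(6,6), R := q(h(6,6)).
Decompose q/1: U = h(q(h(6,6)),6).
Bind U := h(q(h(6,6)),6). Substituting into the earlier binding gives S := branch(h(q(h(6,6)),6),6,h(q(h(6,6)),6)).
Applying the MGU to either side gives branch(branch(h(6,6),branch(h(q(h(6,6)),6),6,h(q(h(6,6)),6)),q(h(6,6))),h(n,6),q(h(q(h(6,6)),6))).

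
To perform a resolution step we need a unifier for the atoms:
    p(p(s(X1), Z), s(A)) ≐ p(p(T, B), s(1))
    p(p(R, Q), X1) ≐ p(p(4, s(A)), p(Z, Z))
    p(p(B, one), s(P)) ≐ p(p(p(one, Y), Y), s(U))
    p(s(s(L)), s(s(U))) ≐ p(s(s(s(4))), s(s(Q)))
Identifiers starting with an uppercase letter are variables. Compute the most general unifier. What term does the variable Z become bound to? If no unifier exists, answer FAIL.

p(one, one)

Decompose p/2: p(s(X1), Z) ≐ p(T, B),  s(A) ≐ s(1).
Decompose p/2: s(X1) ≐ T,  Z ≐ B.
Bind T := s(X1); no other remaining equation mentions T.
Bind Z := B; substituting into the one remaining equation that mentions Z gives: p(p(R, Q), X1) ≐ p(p(4, s(A)), p(B, B)).
Decompose s/1: A ≐ 1.
Bind A := 1; substituting into the one remaining equation that mentions A gives: p(p(R, Q), X1) ≐ p(p(4, s(1)), p(B, B)).
Decompose p/2: p(R, Q) ≐ p(4, s(1)),  X1 ≐ p(B, B).
Decompose p/2: R ≐ 4,  Q ≐ s(1).
Bind R := 4; no other remaining equation mentions R.
Bind Q := s(1); substituting into the one remaining equation that mentions Q gives: p(s(s(L)), s(s(U))) ≐ p(s(s(s(4))), s(s(s(1)))).
Bind X1 := p(B, B); no other remaining equation mentions X1. Substituting into the earlier binding gives T := s(p(B, B)).
Decompose p/2: p(B, one) ≐ p(p(one, Y), Y),  s(P) ≐ s(U).
Decompose p/2: B ≐ p(one, Y),  one ≐ Y.
Bind B := p(one, Y); no other remaining equation mentions B. Substituting into the earlier bindings gives T := s(p(p(one, Y), p(one, Y))), Z := p(one, Y), X1 := p(p(one, Y), p(one, Y)).
Bind Y := one; no other remaining equation mentions Y. Substituting into the earlier bindings gives T := s(p(p(one, one), p(one, one))), Z := p(one, one), X1 := p(p(one, one), p(one, one)), B := p(one, one).
Decompose s/1: P ≐ U.
Bind P := U; no other remaining equation mentions P.
Decompose p/2: s(s(L)) ≐ s(s(s(4))),  s(s(U)) ≐ s(s(s(1))).
Decompose s/1: s(L) ≐ s(s(4)).
Decompose s/1: L ≐ s(4).
Bind L := s(4); no other remaining equation mentions L.
Decompose s/1: s(U) ≐ s(s(1)).
Decompose s/1: U ≐ s(1).
Bind U := s(1). Substituting into the earlier binding gives P := s(1).
MGU = { T ↦ s(p(p(one, one), p(one, one))), Z ↦ p(one, one), A ↦ 1, R ↦ 4, Q ↦ s(1), X1 ↦ p(p(one, one), p(one, one)), B ↦ p(one, one), Y ↦ one, P ↦ s(1), L ↦ s(4), U ↦ s(1) }, so Z ↦ p(one, one).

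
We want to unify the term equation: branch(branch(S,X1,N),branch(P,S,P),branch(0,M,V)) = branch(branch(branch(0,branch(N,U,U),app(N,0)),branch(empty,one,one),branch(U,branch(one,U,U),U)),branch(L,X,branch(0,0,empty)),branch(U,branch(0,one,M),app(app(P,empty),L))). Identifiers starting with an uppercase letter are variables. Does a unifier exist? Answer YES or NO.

NO

Decompose branch/3: branch(S,X1,N) = branch(branch(0,branch(N,U,U),app(N,0)),branch(empty,one,one),branch(U,branch(one,U,U),U)),  branch(P,S,P) = branch(L,X,branch(0,0,empty)),  branch(0,M,V) = branch(U,branch(0,one,M),app(app(P,empty),L)).
Decompose branch/3: S = branch(0,branch(N,U,U),app(N,0)),  X1 = branch(empty,one,one),  N = branch(U,branch(one,U,U),U).
Bind S := branch(0,branch(N,U,U),app(N,0)); substituting into the one remaining equation that mentions S gives: branch(P,branch(0,branch(N,U,U),app(N,0)),P) = branch(L,X,branch(0,0,empty)).
Bind X1 := branch(empty,one,one); no other remaining equation mentions X1.
Bind N := branch(U,branch(one,U,U),U); substituting into the one remaining equation that mentions N gives: branch(P,branch(0,branch(branch(U,branch(one,U,U),U),U,U),app(branch(U,branch(one,U,U),U),0)),P) = branch(L,X,branch(0,0,empty)). Substituting into the earlier binding gives S := branch(0,branch(branch(U,branch(one,U,U),U),U,U),app(branch(U,branch(one,U,U),U),0)).
Decompose branch/3: P = L,  branch(0,branch(branch(U,branch(one,U,U),U),U,U),app(branch(U,branch(one,U,U),U),0)) = X,  P = branch(0,0,empty).
Bind P := L; substituting into the 2 remaining equations that mention P gives: L = branch(0,0,empty),  branch(0,M,V) = branch(U,branch(0,one,M),app(app(L,empty),L)).
Bind X := branch(0,branch(branch(U,branch(one,U,U),U),U,U),app(branch(U,branch(one,U,U),U),0)); no other remaining equation mentions X.
Bind L := branch(0,0,empty); substituting into the remaining equation gives: branch(0,M,V) = branch(U,branch(0,one,M),app(app(branch(0,0,empty),empty),branch(0,0,empty))). Substituting into the earlier binding gives P := branch(0,0,empty).
Decompose branch/3: 0 = U,  M = branch(0,one,M),  V = app(app(branch(0,0,empty),empty),branch(0,0,empty)).
Bind U := 0; no other remaining equation mentions U. Substituting into the earlier bindings gives S := branch(0,branch(branch(0,branch(one,0,0),0),0,0),app(branch(0,branch(one,0,0),0),0)), N := branch(0,branch(one,0,0),0), X := branch(0,branch(branch(0,branch(one,0,0),0),0,0),app(branch(0,branch(one,0,0),0),0)).
Occurs check fails: M occurs in branch(0,one,M); the equation M = branch(0,one,M) has no finite solution.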